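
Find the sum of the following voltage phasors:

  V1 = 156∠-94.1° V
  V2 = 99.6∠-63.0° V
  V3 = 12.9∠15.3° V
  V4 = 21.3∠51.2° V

Step 1 — Convert each phasor to rectangular form:
  V1 = 156·(cos(-94.1°) + j·sin(-94.1°)) = -11.15 - j155.6 V
  V2 = 99.6·(cos(-63.0°) + j·sin(-63.0°)) = 45.22 - j88.74 V
  V3 = 12.9·(cos(15.3°) + j·sin(15.3°)) = 12.44 + j3.404 V
  V4 = 21.3·(cos(51.2°) + j·sin(51.2°)) = 13.35 + j16.6 V
Step 2 — Sum components: V_total = 59.85 - j224.3 V.
Step 3 — Convert to polar: |V_total| = 232.2 V, ∠V_total = -75.1°.

V_total = 232.2∠-75.1° V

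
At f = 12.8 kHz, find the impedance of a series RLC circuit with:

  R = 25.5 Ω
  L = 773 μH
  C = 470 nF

Step 1 — Angular frequency: ω = 2π·f = 2π·1.28e+04 = 8.042e+04 rad/s.
Step 2 — Component impedances:
  R: Z = R = 25.5 Ω
  L: Z = jωL = j·8.042e+04·0.000773 = 0 + j62.17 Ω
  C: Z = 1/(jωC) = -j/(ω·C) = 0 - j26.46 Ω
Step 3 — Series combination: Z_total = R + L + C = 25.5 + j35.71 Ω = 43.88∠54.5° Ω.

Z = 25.5 + j35.71 Ω = 43.88∠54.5° Ω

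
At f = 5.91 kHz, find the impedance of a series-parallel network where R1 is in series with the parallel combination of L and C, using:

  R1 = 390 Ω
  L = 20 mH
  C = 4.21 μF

Step 1 — Angular frequency: ω = 2π·f = 2π·5910 = 3.713e+04 rad/s.
Step 2 — Component impedances:
  R1: Z = R = 390 Ω
  L: Z = jωL = j·3.713e+04·0.02 = 0 + j742.7 Ω
  C: Z = 1/(jωC) = -j/(ω·C) = 0 - j6.397 Ω
Step 3 — Parallel branch: L || C = 1/(1/L + 1/C) = 0 - j6.452 Ω.
Step 4 — Series with R1: Z_total = R1 + (L || C) = 390 - j6.452 Ω = 390.1∠-0.9° Ω.

Z = 390 - j6.452 Ω = 390.1∠-0.9° Ω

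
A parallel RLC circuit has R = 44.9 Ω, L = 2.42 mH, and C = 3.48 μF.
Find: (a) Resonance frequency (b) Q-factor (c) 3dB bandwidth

Step 1 — Resonance: ω₀ = 1/√(LC) = 1/√(0.00242·3.48e-06) = 1.09e+04 rad/s.
Step 2 — f₀ = ω₀/(2π) = 1734 Hz.
Step 3 — Parallel Q: Q = R/(ω₀L) = 44.9/(1.09e+04·0.00242) = 1.703.
Step 4 — Bandwidth: Δω = ω₀/Q = 6400 rad/s; BW = Δω/(2π) = 1019 Hz.

(a) f₀ = 1734 Hz  (b) Q = 1.703  (c) BW = 1019 Hz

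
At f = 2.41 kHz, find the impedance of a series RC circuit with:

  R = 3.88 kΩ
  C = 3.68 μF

Step 1 — Angular frequency: ω = 2π·f = 2π·2410 = 1.514e+04 rad/s.
Step 2 — Component impedances:
  R: Z = R = 3880 Ω
  C: Z = 1/(jωC) = -j/(ω·C) = 0 - j17.95 Ω
Step 3 — Series combination: Z_total = R + C = 3880 - j17.95 Ω = 3880∠-0.3° Ω.

Z = 3880 - j17.95 Ω = 3880∠-0.3° Ω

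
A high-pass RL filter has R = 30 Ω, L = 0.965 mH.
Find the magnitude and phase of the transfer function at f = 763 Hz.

Step 1 — Angular frequency: ω = 2π·763 = 4794 rad/s.
Step 2 — Transfer function: H(jω) = jωL/(R + jωL).
Step 3 — Numerator jωL = j·4.626; denominator R + jωL = 30 + j4.626.
Step 4 — H = 0.02323 + j0.1506.
Step 5 — Magnitude: |H| = 0.1524 (-16.3 dB); phase: φ = 81.2°.

|H| = 0.1524 (-16.3 dB), φ = 81.2°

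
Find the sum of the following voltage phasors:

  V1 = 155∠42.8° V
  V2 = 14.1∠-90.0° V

Step 1 — Convert each phasor to rectangular form:
  V1 = 155·(cos(42.8°) + j·sin(42.8°)) = 113.7 + j105.3 V
  V2 = 14.1·(cos(-90.0°) + j·sin(-90.0°)) = 0 - j14.1 V
Step 2 — Sum components: V_total = 113.7 + j91.21 V.
Step 3 — Convert to polar: |V_total| = 145.8 V, ∠V_total = 38.7°.

V_total = 145.8∠38.7° V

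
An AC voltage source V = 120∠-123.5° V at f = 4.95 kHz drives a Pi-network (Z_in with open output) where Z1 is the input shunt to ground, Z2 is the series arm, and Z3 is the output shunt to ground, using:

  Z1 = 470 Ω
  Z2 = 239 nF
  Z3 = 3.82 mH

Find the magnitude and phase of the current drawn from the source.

Step 1 — Angular frequency: ω = 2π·f = 2π·4950 = 3.11e+04 rad/s.
Step 2 — Component impedances:
  Z1: Z = R = 470 Ω
  Z2: Z = 1/(jωC) = -j/(ω·C) = 0 - j134.5 Ω
  Z3: Z = jωL = j·3.11e+04·0.00382 = 0 + j118.8 Ω
Step 3 — With open output, the series arm Z2 and the output shunt Z3 appear in series to ground: Z2 + Z3 = 0 - j15.72 Ω.
Step 4 — Parallel with input shunt Z1: Z_in = Z1 || (Z2 + Z3) = 0.5252 - j15.7 Ω = 15.71∠-88.1° Ω.
Step 5 — Source phasor: V = 120∠-123.5° V = -66.23 - j100.1 V.
Step 6 — Ohm's law: I = V / Z_total = (-66.23 - j100.1) / (0.5252 - j15.7) = 6.224 - j4.426 A.
Step 7 — Convert to polar: |I| = 7.638 A, ∠I = -35.4°.

I = 7.638∠-35.4° A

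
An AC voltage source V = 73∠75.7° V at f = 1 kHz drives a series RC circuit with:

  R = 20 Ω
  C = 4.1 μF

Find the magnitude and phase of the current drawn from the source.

Step 1 — Angular frequency: ω = 2π·f = 2π·1000 = 6283 rad/s.
Step 2 — Component impedances:
  R: Z = R = 20 Ω
  C: Z = 1/(jωC) = -j/(ω·C) = 0 - j38.82 Ω
Step 3 — Series combination: Z_total = R + C = 20 - j38.82 Ω = 43.67∠-62.7° Ω.
Step 4 — Source phasor: V = 73∠75.7° V = 18.03 + j70.74 V.
Step 5 — Ohm's law: I = V / Z_total = (18.03 + j70.74) / (20 - j38.82) = -1.251 + j1.109 A.
Step 6 — Convert to polar: |I| = 1.672 A, ∠I = 138.4°.

I = 1.672∠138.4° A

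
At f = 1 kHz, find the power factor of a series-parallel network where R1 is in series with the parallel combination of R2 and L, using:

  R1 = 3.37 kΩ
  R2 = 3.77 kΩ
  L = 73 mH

Step 1 — Angular frequency: ω = 2π·f = 2π·1000 = 6283 rad/s.
Step 2 — Component impedances:
  R1: Z = R = 3370 Ω
  R2: Z = R = 3770 Ω
  L: Z = jωL = j·6283·0.073 = 0 + j458.7 Ω
Step 3 — Parallel branch: R2 || L = 1/(1/R2 + 1/L) = 54.99 + j452 Ω.
Step 4 — Series with R1: Z_total = R1 + (R2 || L) = 3425 + j452 Ω = 3455∠7.5° Ω.
Step 5 — Power factor: PF = cos(φ) = Re(Z)/|Z| = 3425/3454.7 = 0.9914.
Step 6 — Type: Im(Z) = 452 ⇒ lagging (phase φ = 7.5°).

PF = 0.9914 (lagging, φ = 7.5°)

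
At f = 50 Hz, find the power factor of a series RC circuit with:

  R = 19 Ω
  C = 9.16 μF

Step 1 — Angular frequency: ω = 2π·f = 2π·50 = 314.2 rad/s.
Step 2 — Component impedances:
  R: Z = R = 19 Ω
  C: Z = 1/(jωC) = -j/(ω·C) = 0 - j347.5 Ω
Step 3 — Series combination: Z_total = R + C = 19 - j347.5 Ω = 348∠-86.9° Ω.
Step 4 — Power factor: PF = cos(φ) = Re(Z)/|Z| = 19/348.02 = 0.05459.
Step 5 — Type: Im(Z) = -347.5 ⇒ leading (phase φ = -86.9°).

PF = 0.05459 (leading, φ = -86.9°)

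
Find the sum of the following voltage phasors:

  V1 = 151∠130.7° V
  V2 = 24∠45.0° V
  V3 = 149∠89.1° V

Step 1 — Convert each phasor to rectangular form:
  V1 = 151·(cos(130.7°) + j·sin(130.7°)) = -98.47 + j114.5 V
  V2 = 24·(cos(45.0°) + j·sin(45.0°)) = 16.97 + j16.97 V
  V3 = 149·(cos(89.1°) + j·sin(89.1°)) = 2.34 + j149 V
Step 2 — Sum components: V_total = -79.16 + j280.4 V.
Step 3 — Convert to polar: |V_total| = 291.4 V, ∠V_total = 105.8°.

V_total = 291.4∠105.8° V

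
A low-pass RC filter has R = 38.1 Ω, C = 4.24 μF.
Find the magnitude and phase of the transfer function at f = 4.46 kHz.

Step 1 — Angular frequency: ω = 2π·4460 = 2.802e+04 rad/s.
Step 2 — Transfer function: H(jω) = 1/(1 + jωRC).
Step 3 — Denominator: 1 + jωRC = 1 + j·2.802e+04·38.1·4.24e-06 = 1 + j4.527.
Step 4 — H = 0.04653 - j0.2106.
Step 5 — Magnitude: |H| = 0.2157 (-13.3 dB); phase: φ = -77.5°.

|H| = 0.2157 (-13.3 dB), φ = -77.5°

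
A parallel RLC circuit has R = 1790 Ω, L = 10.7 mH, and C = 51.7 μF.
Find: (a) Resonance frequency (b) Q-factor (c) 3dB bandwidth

Step 1 — Resonance: ω₀ = 1/√(LC) = 1/√(0.0107·5.17e-05) = 1345 rad/s.
Step 2 — f₀ = ω₀/(2π) = 214 Hz.
Step 3 — Parallel Q: Q = R/(ω₀L) = 1790/(1345·0.0107) = 124.4.
Step 4 — Bandwidth: Δω = ω₀/Q = 10.81 rad/s; BW = Δω/(2π) = 1.72 Hz.

(a) f₀ = 214 Hz  (b) Q = 124.4  (c) BW = 1.72 Hz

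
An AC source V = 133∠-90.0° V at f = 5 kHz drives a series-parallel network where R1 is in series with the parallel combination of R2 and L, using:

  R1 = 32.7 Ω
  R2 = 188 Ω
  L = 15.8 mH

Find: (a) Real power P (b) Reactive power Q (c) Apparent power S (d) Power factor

Step 1 — Angular frequency: ω = 2π·f = 2π·5000 = 3.142e+04 rad/s.
Step 2 — Component impedances:
  R1: Z = R = 32.7 Ω
  R2: Z = R = 188 Ω
  L: Z = jωL = j·3.142e+04·0.0158 = 0 + j496.4 Ω
Step 3 — Parallel branch: R2 || L = 1/(1/R2 + 1/L) = 164.4 + j62.27 Ω.
Step 4 — Series with R1: Z_total = R1 + (R2 || L) = 197.1 + j62.27 Ω = 206.7∠17.5° Ω.
Step 5 — Source phasor: V = 133∠-90.0° V = 0 - j133 V.
Step 6 — Current: I = V / Z = -0.1938 - j0.6135 A = 0.6434∠-107.5° A.
Step 7 — Complex power: S = V·I* = 81.6 + j25.78 VA.
Step 8 — Real power: P = Re(S) = 81.6 W.
Step 9 — Reactive power: Q = Im(S) = 25.78 VAR.
Step 10 — Apparent power: |S| = 85.57 VA.
Step 11 — Power factor: PF = P/|S| = 0.9535 (lagging).

(a) P = 81.6 W  (b) Q = 25.78 VAR  (c) S = 85.57 VA  (d) PF = 0.9535 (lagging)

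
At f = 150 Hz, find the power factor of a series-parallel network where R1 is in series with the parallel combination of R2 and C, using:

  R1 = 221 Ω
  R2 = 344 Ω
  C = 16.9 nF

Step 1 — Angular frequency: ω = 2π·f = 2π·150 = 942.5 rad/s.
Step 2 — Component impedances:
  R1: Z = R = 221 Ω
  R2: Z = R = 344 Ω
  C: Z = 1/(jωC) = -j/(ω·C) = 0 - j6.278e+04 Ω
Step 3 — Parallel branch: R2 || C = 1/(1/R2 + 1/C) = 344 - j1.885 Ω.
Step 4 — Series with R1: Z_total = R1 + (R2 || C) = 565 - j1.885 Ω = 565∠-0.2° Ω.
Step 5 — Power factor: PF = cos(φ) = Re(Z)/|Z| = 565/565 = 1.
Step 6 — Type: Im(Z) = -1.885 ⇒ leading (phase φ = -0.2°).

PF = 1 (leading, φ = -0.2°)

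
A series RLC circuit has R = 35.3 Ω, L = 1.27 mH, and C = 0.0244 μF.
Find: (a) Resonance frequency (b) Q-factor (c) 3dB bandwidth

Step 1 — Resonance: ω₀ = 1/√(LC) = 1/√(0.00127·2.44e-08) = 1.796e+05 rad/s.
Step 2 — f₀ = ω₀/(2π) = 2.859e+04 Hz.
Step 3 — Series Q: Q = ω₀L/R = 1.796e+05·0.00127/35.3 = 6.463.
Step 4 — Bandwidth: Δω = ω₀/Q = 2.78e+04 rad/s; BW = Δω/(2π) = 4424 Hz.

(a) f₀ = 2.859e+04 Hz  (b) Q = 6.463  (c) BW = 4424 Hz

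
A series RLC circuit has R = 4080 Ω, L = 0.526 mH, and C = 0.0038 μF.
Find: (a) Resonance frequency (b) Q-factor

Step 1 — Resonance condition Im(Z)=0 gives ω₀ = 1/√(LC).
Step 2 — ω₀ = 1/√(0.000526·3.8e-09) = 7.073e+05 rad/s.
Step 3 — f₀ = ω₀/(2π) = 1.126e+05 Hz.
Step 4 — Series Q: Q = ω₀L/R = 7.073e+05·0.000526/4080 = 0.09119.

(a) f₀ = 1.126e+05 Hz  (b) Q = 0.09119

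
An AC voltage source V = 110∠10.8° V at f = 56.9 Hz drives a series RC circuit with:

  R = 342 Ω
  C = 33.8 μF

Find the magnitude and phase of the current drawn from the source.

Step 1 — Angular frequency: ω = 2π·f = 2π·56.9 = 357.5 rad/s.
Step 2 — Component impedances:
  R: Z = R = 342 Ω
  C: Z = 1/(jωC) = -j/(ω·C) = 0 - j82.75 Ω
Step 3 — Series combination: Z_total = R + C = 342 - j82.75 Ω = 351.9∠-13.6° Ω.
Step 4 — Source phasor: V = 110∠10.8° V = 108.1 + j20.61 V.
Step 5 — Ohm's law: I = V / Z_total = (108.1 + j20.61) / (342 - j82.75) = 0.2847 + j0.1292 A.
Step 6 — Convert to polar: |I| = 0.3126 A, ∠I = 24.4°.

I = 0.3126∠24.4° A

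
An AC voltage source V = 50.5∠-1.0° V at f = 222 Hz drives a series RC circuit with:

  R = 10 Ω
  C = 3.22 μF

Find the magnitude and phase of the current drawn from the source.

Step 1 — Angular frequency: ω = 2π·f = 2π·222 = 1395 rad/s.
Step 2 — Component impedances:
  R: Z = R = 10 Ω
  C: Z = 1/(jωC) = -j/(ω·C) = 0 - j222.6 Ω
Step 3 — Series combination: Z_total = R + C = 10 - j222.6 Ω = 222.9∠-87.4° Ω.
Step 4 — Source phasor: V = 50.5∠-1.0° V = 50.49 - j0.8813 V.
Step 5 — Ohm's law: I = V / Z_total = (50.49 - j0.8813) / (10 - j222.6) = 0.01412 + j0.2262 A.
Step 6 — Convert to polar: |I| = 0.2266 A, ∠I = 86.4°.

I = 0.2266∠86.4° A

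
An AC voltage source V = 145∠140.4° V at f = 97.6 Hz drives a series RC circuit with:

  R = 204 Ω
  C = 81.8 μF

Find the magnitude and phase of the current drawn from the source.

Step 1 — Angular frequency: ω = 2π·f = 2π·97.6 = 613.2 rad/s.
Step 2 — Component impedances:
  R: Z = R = 204 Ω
  C: Z = 1/(jωC) = -j/(ω·C) = 0 - j19.94 Ω
Step 3 — Series combination: Z_total = R + C = 204 - j19.94 Ω = 205∠-5.6° Ω.
Step 4 — Source phasor: V = 145∠140.4° V = -111.7 + j92.43 V.
Step 5 — Ohm's law: I = V / Z_total = (-111.7 + j92.43) / (204 - j19.94) = -0.5863 + j0.3958 A.
Step 6 — Convert to polar: |I| = 0.7074 A, ∠I = 146.0°.

I = 0.7074∠146.0° A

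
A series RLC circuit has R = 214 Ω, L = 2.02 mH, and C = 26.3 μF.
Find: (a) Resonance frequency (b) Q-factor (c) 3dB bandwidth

Step 1 — Resonance condition Im(Z)=0 gives ω₀ = 1/√(LC).
Step 2 — ω₀ = 1/√(0.00202·2.63e-05) = 4339 rad/s.
Step 3 — f₀ = ω₀/(2π) = 690.5 Hz.
Step 4 — Series Q: Q = ω₀L/R = 4339·0.00202/214 = 0.04095.
Step 5 — 3dB bandwidth: Δω = ω₀/Q = 1.059e+05 rad/s; BW = Δω/(2π) = 1.686e+04 Hz.

(a) f₀ = 690.5 Hz  (b) Q = 0.04095  (c) BW = 1.686e+04 Hz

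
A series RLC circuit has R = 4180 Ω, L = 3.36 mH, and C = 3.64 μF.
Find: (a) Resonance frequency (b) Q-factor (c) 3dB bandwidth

Step 1 — Resonance: ω₀ = 1/√(LC) = 1/√(0.00336·3.64e-06) = 9042 rad/s.
Step 2 — f₀ = ω₀/(2π) = 1439 Hz.
Step 3 — Series Q: Q = ω₀L/R = 9042·0.00336/4180 = 0.007268.
Step 4 — Bandwidth: Δω = ω₀/Q = 1.244e+06 rad/s; BW = Δω/(2π) = 1.98e+05 Hz.

(a) f₀ = 1439 Hz  (b) Q = 0.007268  (c) BW = 1.98e+05 Hz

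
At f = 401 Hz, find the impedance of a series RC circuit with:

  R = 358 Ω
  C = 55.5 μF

Step 1 — Angular frequency: ω = 2π·f = 2π·401 = 2520 rad/s.
Step 2 — Component impedances:
  R: Z = R = 358 Ω
  C: Z = 1/(jωC) = -j/(ω·C) = 0 - j7.151 Ω
Step 3 — Series combination: Z_total = R + C = 358 - j7.151 Ω = 358.1∠-1.1° Ω.

Z = 358 - j7.151 Ω = 358.1∠-1.1° Ω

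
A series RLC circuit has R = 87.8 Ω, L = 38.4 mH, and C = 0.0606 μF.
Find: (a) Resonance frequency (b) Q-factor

Step 1 — Resonance condition Im(Z)=0 gives ω₀ = 1/√(LC).
Step 2 — ω₀ = 1/√(0.0384·6.06e-08) = 2.073e+04 rad/s.
Step 3 — f₀ = ω₀/(2π) = 3299 Hz.
Step 4 — Series Q: Q = ω₀L/R = 2.073e+04·0.0384/87.8 = 9.066.

(a) f₀ = 3299 Hz  (b) Q = 9.066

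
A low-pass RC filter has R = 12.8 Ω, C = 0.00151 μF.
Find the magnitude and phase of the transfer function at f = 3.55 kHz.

Step 1 — Angular frequency: ω = 2π·3550 = 2.231e+04 rad/s.
Step 2 — Transfer function: H(jω) = 1/(1 + jωRC).
Step 3 — Denominator: 1 + jωRC = 1 + j·2.231e+04·12.8·1.51e-09 = 1 + j0.0004311.
Step 4 — H = 1 - j0.0004311.
Step 5 — Magnitude: |H| = 1 (-0.0 dB); phase: φ = -0.0°.

|H| = 1 (-0.0 dB), φ = -0.0°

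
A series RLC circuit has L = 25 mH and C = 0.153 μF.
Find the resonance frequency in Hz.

Step 1 — Resonance condition Im(Z)=0 gives ω₀ = 1/√(LC).
Step 2 — ω₀ = 1/√(0.025·1.53e-07) = 1.617e+04 rad/s.
Step 3 — f₀ = ω₀/(2π) = 2573 Hz.

f₀ = 2573 Hz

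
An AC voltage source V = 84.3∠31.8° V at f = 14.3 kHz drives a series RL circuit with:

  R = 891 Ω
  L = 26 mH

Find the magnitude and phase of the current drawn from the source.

Step 1 — Angular frequency: ω = 2π·f = 2π·1.43e+04 = 8.985e+04 rad/s.
Step 2 — Component impedances:
  R: Z = R = 891 Ω
  L: Z = jωL = j·8.985e+04·0.026 = 0 + j2336 Ω
Step 3 — Series combination: Z_total = R + L = 891 + j2336 Ω = 2500∠69.1° Ω.
Step 4 — Source phasor: V = 84.3∠31.8° V = 71.65 + j44.42 V.
Step 5 — Ohm's law: I = V / Z_total = (71.65 + j44.42) / (891 + j2336) = 0.02681 - j0.02044 A.
Step 6 — Convert to polar: |I| = 0.03372 A, ∠I = -37.3°.

I = 0.03372∠-37.3° A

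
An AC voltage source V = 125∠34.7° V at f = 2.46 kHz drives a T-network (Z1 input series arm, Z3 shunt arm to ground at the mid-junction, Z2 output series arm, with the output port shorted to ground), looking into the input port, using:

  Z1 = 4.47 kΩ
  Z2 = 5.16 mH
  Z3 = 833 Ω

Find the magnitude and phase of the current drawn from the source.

Step 1 — Angular frequency: ω = 2π·f = 2π·2460 = 1.546e+04 rad/s.
Step 2 — Component impedances:
  Z1: Z = R = 4470 Ω
  Z2: Z = jωL = j·1.546e+04·0.00516 = 0 + j79.76 Ω
  Z3: Z = R = 833 Ω
Step 3 — With the output port shorted to ground, the output series arm Z2 runs from the junction to ground; the shunt arm Z3 also runs from the junction to ground. They appear in parallel: Z3 || Z2 = 7.567 + j79.03 Ω.
Step 4 — Series with input arm Z1: Z_in = Z1 + (Z3 || Z2) = 4478 + j79.03 Ω = 4478∠1.0° Ω.
Step 5 — Source phasor: V = 125∠34.7° V = 102.8 + j71.16 V.
Step 6 — Ohm's law: I = V / Z_total = (102.8 + j71.16) / (4478 + j79.03) = 0.02323 + j0.01548 A.
Step 7 — Convert to polar: |I| = 0.02791 A, ∠I = 33.7°.

I = 0.02791∠33.7° A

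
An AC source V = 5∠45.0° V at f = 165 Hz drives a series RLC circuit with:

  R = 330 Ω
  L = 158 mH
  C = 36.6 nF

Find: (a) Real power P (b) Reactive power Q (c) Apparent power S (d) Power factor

Step 1 — Angular frequency: ω = 2π·f = 2π·165 = 1037 rad/s.
Step 2 — Component impedances:
  R: Z = R = 330 Ω
  L: Z = jωL = j·1037·0.158 = 0 + j163.8 Ω
  C: Z = 1/(jωC) = -j/(ω·C) = 0 - j2.635e+04 Ω
Step 3 — Series combination: Z_total = R + L + C = 330 - j2.619e+04 Ω = 2.619e+04∠-89.3° Ω.
Step 4 — Source phasor: V = 5∠45.0° V = 3.536 + j3.536 V.
Step 5 — Current: I = V / Z = -0.0001333 + j0.0001367 A = 0.0001909∠134.3° A.
Step 6 — Complex power: S = V·I* = 1.203e-05 - j0.0009544 VA.
Step 7 — Real power: P = Re(S) = 1.203e-05 W.
Step 8 — Reactive power: Q = Im(S) = -0.0009544 VAR.
Step 9 — Apparent power: |S| = 0.0009545 VA.
Step 10 — Power factor: PF = P/|S| = 0.0126 (leading).

(a) P = 1.203e-05 W  (b) Q = -0.0009544 VAR  (c) S = 0.0009545 VA  (d) PF = 0.0126 (leading)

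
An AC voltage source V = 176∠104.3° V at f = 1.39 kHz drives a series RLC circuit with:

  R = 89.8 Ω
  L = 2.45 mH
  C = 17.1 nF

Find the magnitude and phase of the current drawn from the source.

Step 1 — Angular frequency: ω = 2π·f = 2π·1390 = 8734 rad/s.
Step 2 — Component impedances:
  R: Z = R = 89.8 Ω
  L: Z = jωL = j·8734·0.00245 = 0 + j21.4 Ω
  C: Z = 1/(jωC) = -j/(ω·C) = 0 - j6696 Ω
Step 3 — Series combination: Z_total = R + L + C = 89.8 - j6675 Ω = 6675∠-89.2° Ω.
Step 4 — Source phasor: V = 176∠104.3° V = -43.47 + j170.5 V.
Step 5 — Ohm's law: I = V / Z_total = (-43.47 + j170.5) / (89.8 - j6675) = -0.02563 - j0.006168 A.
Step 6 — Convert to polar: |I| = 0.02637 A, ∠I = -166.5°.

I = 0.02637∠-166.5° A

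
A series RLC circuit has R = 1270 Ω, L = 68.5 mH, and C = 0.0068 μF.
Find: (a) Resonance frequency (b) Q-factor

Step 1 — Resonance condition Im(Z)=0 gives ω₀ = 1/√(LC).
Step 2 — ω₀ = 1/√(0.0685·6.8e-09) = 4.633e+04 rad/s.
Step 3 — f₀ = ω₀/(2π) = 7374 Hz.
Step 4 — Series Q: Q = ω₀L/R = 4.633e+04·0.0685/1270 = 2.499.

(a) f₀ = 7374 Hz  (b) Q = 2.499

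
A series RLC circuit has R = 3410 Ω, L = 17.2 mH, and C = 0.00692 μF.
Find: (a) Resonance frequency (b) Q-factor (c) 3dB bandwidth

Step 1 — Resonance: ω₀ = 1/√(LC) = 1/√(0.0172·6.92e-09) = 9.166e+04 rad/s.
Step 2 — f₀ = ω₀/(2π) = 1.459e+04 Hz.
Step 3 — Series Q: Q = ω₀L/R = 9.166e+04·0.0172/3410 = 0.4623.
Step 4 — Bandwidth: Δω = ω₀/Q = 1.983e+05 rad/s; BW = Δω/(2π) = 3.155e+04 Hz.

(a) f₀ = 1.459e+04 Hz  (b) Q = 0.4623  (c) BW = 3.155e+04 Hz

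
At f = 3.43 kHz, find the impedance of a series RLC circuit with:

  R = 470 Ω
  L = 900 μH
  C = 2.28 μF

Step 1 — Angular frequency: ω = 2π·f = 2π·3430 = 2.155e+04 rad/s.
Step 2 — Component impedances:
  R: Z = R = 470 Ω
  L: Z = jωL = j·2.155e+04·0.0009 = 0 + j19.4 Ω
  C: Z = 1/(jωC) = -j/(ω·C) = 0 - j20.35 Ω
Step 3 — Series combination: Z_total = R + L + C = 470 - j0.9551 Ω = 470∠-0.1° Ω.

Z = 470 - j0.9551 Ω = 470∠-0.1° Ω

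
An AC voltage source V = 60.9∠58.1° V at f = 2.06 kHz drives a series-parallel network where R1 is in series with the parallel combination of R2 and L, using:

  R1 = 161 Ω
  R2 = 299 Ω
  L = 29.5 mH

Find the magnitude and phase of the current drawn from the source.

Step 1 — Angular frequency: ω = 2π·f = 2π·2060 = 1.294e+04 rad/s.
Step 2 — Component impedances:
  R1: Z = R = 161 Ω
  R2: Z = R = 299 Ω
  L: Z = jωL = j·1.294e+04·0.0295 = 0 + j381.8 Ω
Step 3 — Parallel branch: R2 || L = 1/(1/R2 + 1/L) = 185.3 + j145.1 Ω.
Step 4 — Series with R1: Z_total = R1 + (R2 || L) = 346.3 + j145.1 Ω = 375.5∠22.7° Ω.
Step 5 — Source phasor: V = 60.9∠58.1° V = 32.18 + j51.7 V.
Step 6 — Ohm's law: I = V / Z_total = (32.18 + j51.7) / (346.3 + j145.1) = 0.1323 + j0.09386 A.
Step 7 — Convert to polar: |I| = 0.1622 A, ∠I = 35.4°.

I = 0.1622∠35.4° A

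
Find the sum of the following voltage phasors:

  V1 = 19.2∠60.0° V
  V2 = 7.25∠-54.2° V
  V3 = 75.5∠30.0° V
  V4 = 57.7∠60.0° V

Step 1 — Convert each phasor to rectangular form:
  V1 = 19.2·(cos(60.0°) + j·sin(60.0°)) = 9.6 + j16.63 V
  V2 = 7.25·(cos(-54.2°) + j·sin(-54.2°)) = 4.241 - j5.88 V
  V3 = 75.5·(cos(30.0°) + j·sin(30.0°)) = 65.38 + j37.75 V
  V4 = 57.7·(cos(60.0°) + j·sin(60.0°)) = 28.85 + j49.97 V
Step 2 — Sum components: V_total = 108.1 + j98.47 V.
Step 3 — Convert to polar: |V_total| = 146.2 V, ∠V_total = 42.3°.

V_total = 146.2∠42.3° V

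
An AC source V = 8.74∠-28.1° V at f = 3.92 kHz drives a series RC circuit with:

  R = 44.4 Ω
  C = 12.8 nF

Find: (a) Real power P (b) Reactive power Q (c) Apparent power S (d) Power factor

Step 1 — Angular frequency: ω = 2π·f = 2π·3920 = 2.463e+04 rad/s.
Step 2 — Component impedances:
  R: Z = R = 44.4 Ω
  C: Z = 1/(jωC) = -j/(ω·C) = 0 - j3172 Ω
Step 3 — Series combination: Z_total = R + C = 44.4 - j3172 Ω = 3172∠-89.2° Ω.
Step 4 — Source phasor: V = 8.74∠-28.1° V = 7.71 - j4.117 V.
Step 5 — Current: I = V / Z = 0.001332 + j0.002412 A = 0.002755∠61.1° A.
Step 6 — Complex power: S = V·I* = 0.000337 - j0.02408 VA.
Step 7 — Real power: P = Re(S) = 0.000337 W.
Step 8 — Reactive power: Q = Im(S) = -0.02408 VAR.
Step 9 — Apparent power: |S| = 0.02408 VA.
Step 10 — Power factor: PF = P/|S| = 0.014 (leading).

(a) P = 0.000337 W  (b) Q = -0.02408 VAR  (c) S = 0.02408 VA  (d) PF = 0.014 (leading)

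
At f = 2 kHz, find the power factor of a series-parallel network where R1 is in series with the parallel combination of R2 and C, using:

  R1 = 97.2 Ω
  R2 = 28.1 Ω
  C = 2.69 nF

Step 1 — Angular frequency: ω = 2π·f = 2π·2000 = 1.257e+04 rad/s.
Step 2 — Component impedances:
  R1: Z = R = 97.2 Ω
  R2: Z = R = 28.1 Ω
  C: Z = 1/(jωC) = -j/(ω·C) = 0 - j2.958e+04 Ω
Step 3 — Parallel branch: R2 || C = 1/(1/R2 + 1/C) = 28.1 - j0.02669 Ω.
Step 4 — Series with R1: Z_total = R1 + (R2 || C) = 125.3 - j0.02669 Ω = 125.3∠-0.0° Ω.
Step 5 — Power factor: PF = cos(φ) = Re(Z)/|Z| = 125.3/125.3 = 1.
Step 6 — Type: Im(Z) = -0.02669 ⇒ leading (phase φ = -0.0°).

PF = 1 (leading, φ = -0.0°)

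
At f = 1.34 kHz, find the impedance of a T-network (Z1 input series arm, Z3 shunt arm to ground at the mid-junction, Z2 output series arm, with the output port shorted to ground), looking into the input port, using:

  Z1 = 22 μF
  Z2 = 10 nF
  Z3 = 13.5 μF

Step 1 — Angular frequency: ω = 2π·f = 2π·1340 = 8419 rad/s.
Step 2 — Component impedances:
  Z1: Z = 1/(jωC) = -j/(ω·C) = 0 - j5.399 Ω
  Z2: Z = 1/(jωC) = -j/(ω·C) = 0 - j1.188e+04 Ω
  Z3: Z = 1/(jωC) = -j/(ω·C) = 0 - j8.798 Ω
Step 3 — With the output port shorted to ground, the output series arm Z2 runs from the junction to ground; the shunt arm Z3 also runs from the junction to ground. They appear in parallel: Z3 || Z2 = 0 - j8.791 Ω.
Step 4 — Series with input arm Z1: Z_in = Z1 + (Z3 || Z2) = 0 - j14.19 Ω = 14.19∠-90.0° Ω.

Z = 0 - j14.19 Ω = 14.19∠-90.0° Ω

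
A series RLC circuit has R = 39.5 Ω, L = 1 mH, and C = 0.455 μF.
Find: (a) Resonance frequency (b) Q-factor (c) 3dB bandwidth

Step 1 — Resonance: ω₀ = 1/√(LC) = 1/√(0.001·4.55e-07) = 4.688e+04 rad/s.
Step 2 — f₀ = ω₀/(2π) = 7461 Hz.
Step 3 — Series Q: Q = ω₀L/R = 4.688e+04·0.001/39.5 = 1.187.
Step 4 — Bandwidth: Δω = ω₀/Q = 3.95e+04 rad/s; BW = Δω/(2π) = 6287 Hz.

(a) f₀ = 7461 Hz  (b) Q = 1.187  (c) BW = 6287 Hz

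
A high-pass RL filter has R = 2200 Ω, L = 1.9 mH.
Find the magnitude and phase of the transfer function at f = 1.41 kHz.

Step 1 — Angular frequency: ω = 2π·1410 = 8859 rad/s.
Step 2 — Transfer function: H(jω) = jωL/(R + jωL).
Step 3 — Numerator jωL = j·16.83; denominator R + jωL = 2200 + j16.83.
Step 4 — H = 5.854e-05 + j0.007651.
Step 5 — Magnitude: |H| = 0.007651 (-42.3 dB); phase: φ = 89.6°.

|H| = 0.007651 (-42.3 dB), φ = 89.6°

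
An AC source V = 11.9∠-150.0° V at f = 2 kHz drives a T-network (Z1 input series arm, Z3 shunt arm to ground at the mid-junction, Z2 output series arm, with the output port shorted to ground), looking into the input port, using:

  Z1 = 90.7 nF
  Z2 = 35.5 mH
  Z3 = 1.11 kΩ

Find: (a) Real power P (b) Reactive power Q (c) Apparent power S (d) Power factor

Step 1 — Angular frequency: ω = 2π·f = 2π·2000 = 1.257e+04 rad/s.
Step 2 — Component impedances:
  Z1: Z = 1/(jωC) = -j/(ω·C) = 0 - j877.4 Ω
  Z2: Z = jωL = j·1.257e+04·0.0355 = 0 + j446.1 Ω
  Z3: Z = R = 1110 Ω
Step 3 — With the output port shorted to ground, the output series arm Z2 runs from the junction to ground; the shunt arm Z3 also runs from the junction to ground. They appear in parallel: Z3 || Z2 = 154.4 + j384.1 Ω.
Step 4 — Series with input arm Z1: Z_in = Z1 + (Z3 || Z2) = 154.4 - j493.3 Ω = 516.9∠-72.6° Ω.
Step 5 — Source phasor: V = 11.9∠-150.0° V = -10.31 - j5.95 V.
Step 6 — Current: I = V / Z = 0.005032 - j0.02247 A = 0.02302∠-77.4° A.
Step 7 — Complex power: S = V·I* = 0.08181 - j0.2615 VA.
Step 8 — Real power: P = Re(S) = 0.08181 W.
Step 9 — Reactive power: Q = Im(S) = -0.2615 VAR.
Step 10 — Apparent power: |S| = 0.274 VA.
Step 11 — Power factor: PF = P/|S| = 0.2986 (leading).

(a) P = 0.08181 W  (b) Q = -0.2615 VAR  (c) S = 0.274 VA  (d) PF = 0.2986 (leading)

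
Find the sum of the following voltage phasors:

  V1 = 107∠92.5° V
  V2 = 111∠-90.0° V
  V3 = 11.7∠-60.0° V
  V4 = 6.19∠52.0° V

Step 1 — Convert each phasor to rectangular form:
  V1 = 107·(cos(92.5°) + j·sin(92.5°)) = -4.667 + j106.9 V
  V2 = 111·(cos(-90.0°) + j·sin(-90.0°)) = 0 - j111 V
  V3 = 11.7·(cos(-60.0°) + j·sin(-60.0°)) = 5.85 - j10.13 V
  V4 = 6.19·(cos(52.0°) + j·sin(52.0°)) = 3.811 + j4.878 V
Step 2 — Sum components: V_total = 4.994 - j9.357 V.
Step 3 — Convert to polar: |V_total| = 10.61 V, ∠V_total = -61.9°.

V_total = 10.61∠-61.9° V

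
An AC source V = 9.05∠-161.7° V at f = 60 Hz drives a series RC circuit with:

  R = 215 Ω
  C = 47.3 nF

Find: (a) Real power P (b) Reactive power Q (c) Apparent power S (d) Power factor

Step 1 — Angular frequency: ω = 2π·f = 2π·60 = 377 rad/s.
Step 2 — Component impedances:
  R: Z = R = 215 Ω
  C: Z = 1/(jωC) = -j/(ω·C) = 0 - j5.608e+04 Ω
Step 3 — Series combination: Z_total = R + C = 215 - j5.608e+04 Ω = 5.608e+04∠-89.8° Ω.
Step 4 — Source phasor: V = 9.05∠-161.7° V = -8.592 - j2.842 V.
Step 5 — Current: I = V / Z = 5.008e-05 - j0.0001534 A = 0.0001614∠-71.9° A.
Step 6 — Complex power: S = V·I* = 5.599e-06 - j0.00146 VA.
Step 7 — Real power: P = Re(S) = 5.599e-06 W.
Step 8 — Reactive power: Q = Im(S) = -0.00146 VAR.
Step 9 — Apparent power: |S| = 0.00146 VA.
Step 10 — Power factor: PF = P/|S| = 0.003834 (leading).

(a) P = 5.599e-06 W  (b) Q = -0.00146 VAR  (c) S = 0.00146 VA  (d) PF = 0.003834 (leading)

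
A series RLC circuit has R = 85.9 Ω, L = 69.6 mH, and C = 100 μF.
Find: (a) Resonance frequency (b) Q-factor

Step 1 — Resonance condition Im(Z)=0 gives ω₀ = 1/√(LC).
Step 2 — ω₀ = 1/√(0.0696·0.0001) = 379 rad/s.
Step 3 — f₀ = ω₀/(2π) = 60.33 Hz.
Step 4 — Series Q: Q = ω₀L/R = 379·0.0696/85.9 = 0.3071.

(a) f₀ = 60.33 Hz  (b) Q = 0.3071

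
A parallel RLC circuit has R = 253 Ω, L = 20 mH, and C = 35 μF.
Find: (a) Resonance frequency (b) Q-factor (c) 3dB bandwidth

Step 1 — Resonance: ω₀ = 1/√(LC) = 1/√(0.02·3.5e-05) = 1195 rad/s.
Step 2 — f₀ = ω₀/(2π) = 190.2 Hz.
Step 3 — Parallel Q: Q = R/(ω₀L) = 253/(1195·0.02) = 10.58.
Step 4 — Bandwidth: Δω = ω₀/Q = 112.9 rad/s; BW = Δω/(2π) = 17.97 Hz.

(a) f₀ = 190.2 Hz  (b) Q = 10.58  (c) BW = 17.97 Hz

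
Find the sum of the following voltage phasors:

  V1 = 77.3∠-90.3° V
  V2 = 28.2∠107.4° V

Step 1 — Convert each phasor to rectangular form:
  V1 = 77.3·(cos(-90.3°) + j·sin(-90.3°)) = -0.4047 - j77.3 V
  V2 = 28.2·(cos(107.4°) + j·sin(107.4°)) = -8.433 + j26.91 V
Step 2 — Sum components: V_total = -8.838 - j50.39 V.
Step 3 — Convert to polar: |V_total| = 51.16 V, ∠V_total = -99.9°.

V_total = 51.16∠-99.9° V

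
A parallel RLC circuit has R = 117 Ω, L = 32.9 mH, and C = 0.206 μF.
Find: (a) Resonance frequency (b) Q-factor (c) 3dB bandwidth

Step 1 — Resonance: ω₀ = 1/√(LC) = 1/√(0.0329·2.06e-07) = 1.215e+04 rad/s.
Step 2 — f₀ = ω₀/(2π) = 1933 Hz.
Step 3 — Parallel Q: Q = R/(ω₀L) = 117/(1.215e+04·0.0329) = 0.2928.
Step 4 — Bandwidth: Δω = ω₀/Q = 4.149e+04 rad/s; BW = Δω/(2π) = 6603 Hz.

(a) f₀ = 1933 Hz  (b) Q = 0.2928  (c) BW = 6603 Hz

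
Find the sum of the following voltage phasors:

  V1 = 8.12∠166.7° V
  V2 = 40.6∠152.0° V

Step 1 — Convert each phasor to rectangular form:
  V1 = 8.12·(cos(166.7°) + j·sin(166.7°)) = -7.902 + j1.868 V
  V2 = 40.6·(cos(152.0°) + j·sin(152.0°)) = -35.85 + j19.06 V
Step 2 — Sum components: V_total = -43.75 + j20.93 V.
Step 3 — Convert to polar: |V_total| = 48.5 V, ∠V_total = 154.4°.

V_total = 48.5∠154.4° V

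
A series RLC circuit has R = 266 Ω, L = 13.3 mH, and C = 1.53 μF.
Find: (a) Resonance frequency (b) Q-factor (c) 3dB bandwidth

Step 1 — Resonance: ω₀ = 1/√(LC) = 1/√(0.0133·1.53e-06) = 7010 rad/s.
Step 2 — f₀ = ω₀/(2π) = 1116 Hz.
Step 3 — Series Q: Q = ω₀L/R = 7010·0.0133/266 = 0.3505.
Step 4 — Bandwidth: Δω = ω₀/Q = 2e+04 rad/s; BW = Δω/(2π) = 3183 Hz.

(a) f₀ = 1116 Hz  (b) Q = 0.3505  (c) BW = 3183 Hz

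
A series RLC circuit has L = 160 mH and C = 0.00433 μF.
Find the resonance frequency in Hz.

Step 1 — Resonance condition Im(Z)=0 gives ω₀ = 1/√(LC).
Step 2 — ω₀ = 1/√(0.16·4.33e-09) = 3.799e+04 rad/s.
Step 3 — f₀ = ω₀/(2π) = 6047 Hz.

f₀ = 6047 Hz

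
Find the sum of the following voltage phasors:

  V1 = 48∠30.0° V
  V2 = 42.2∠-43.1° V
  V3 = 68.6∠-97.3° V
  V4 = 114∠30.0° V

Step 1 — Convert each phasor to rectangular form:
  V1 = 48·(cos(30.0°) + j·sin(30.0°)) = 41.57 + j24 V
  V2 = 42.2·(cos(-43.1°) + j·sin(-43.1°)) = 30.81 - j28.83 V
  V3 = 68.6·(cos(-97.3°) + j·sin(-97.3°)) = -8.717 - j68.04 V
  V4 = 114·(cos(30.0°) + j·sin(30.0°)) = 98.73 + j57 V
Step 2 — Sum components: V_total = 162.4 - j15.88 V.
Step 3 — Convert to polar: |V_total| = 163.2 V, ∠V_total = -5.6°.

V_total = 163.2∠-5.6° V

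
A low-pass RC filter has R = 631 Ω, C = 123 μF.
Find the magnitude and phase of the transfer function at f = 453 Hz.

Step 1 — Angular frequency: ω = 2π·453 = 2846 rad/s.
Step 2 — Transfer function: H(jω) = 1/(1 + jωRC).
Step 3 — Denominator: 1 + jωRC = 1 + j·2846·631·0.000123 = 1 + j220.9.
Step 4 — H = 2.049e-05 - j0.004527.
Step 5 — Magnitude: |H| = 0.004527 (-46.9 dB); phase: φ = -89.7°.

|H| = 0.004527 (-46.9 dB), φ = -89.7°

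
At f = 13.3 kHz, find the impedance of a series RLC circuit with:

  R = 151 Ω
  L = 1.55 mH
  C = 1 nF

Step 1 — Angular frequency: ω = 2π·f = 2π·1.33e+04 = 8.357e+04 rad/s.
Step 2 — Component impedances:
  R: Z = R = 151 Ω
  L: Z = jωL = j·8.357e+04·0.00155 = 0 + j129.5 Ω
  C: Z = 1/(jωC) = -j/(ω·C) = 0 - j1.197e+04 Ω
Step 3 — Series combination: Z_total = R + L + C = 151 - j1.184e+04 Ω = 1.184e+04∠-89.3° Ω.

Z = 151 - j1.184e+04 Ω = 1.184e+04∠-89.3° Ω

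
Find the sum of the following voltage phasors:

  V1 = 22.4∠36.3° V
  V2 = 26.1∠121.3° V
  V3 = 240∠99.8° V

Step 1 — Convert each phasor to rectangular form:
  V1 = 22.4·(cos(36.3°) + j·sin(36.3°)) = 18.05 + j13.26 V
  V2 = 26.1·(cos(121.3°) + j·sin(121.3°)) = -13.56 + j22.3 V
  V3 = 240·(cos(99.8°) + j·sin(99.8°)) = -40.85 + j236.5 V
Step 2 — Sum components: V_total = -36.36 + j272.1 V.
Step 3 — Convert to polar: |V_total| = 274.5 V, ∠V_total = 97.6°.

V_total = 274.5∠97.6° V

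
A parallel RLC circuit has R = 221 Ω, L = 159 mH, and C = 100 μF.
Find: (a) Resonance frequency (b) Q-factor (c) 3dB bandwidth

Step 1 — Resonance: ω₀ = 1/√(LC) = 1/√(0.159·0.0001) = 250.8 rad/s.
Step 2 — f₀ = ω₀/(2π) = 39.91 Hz.
Step 3 — Parallel Q: Q = R/(ω₀L) = 221/(250.8·0.159) = 5.542.
Step 4 — Bandwidth: Δω = ω₀/Q = 45.25 rad/s; BW = Δω/(2π) = 7.202 Hz.

(a) f₀ = 39.91 Hz  (b) Q = 5.542  (c) BW = 7.202 Hz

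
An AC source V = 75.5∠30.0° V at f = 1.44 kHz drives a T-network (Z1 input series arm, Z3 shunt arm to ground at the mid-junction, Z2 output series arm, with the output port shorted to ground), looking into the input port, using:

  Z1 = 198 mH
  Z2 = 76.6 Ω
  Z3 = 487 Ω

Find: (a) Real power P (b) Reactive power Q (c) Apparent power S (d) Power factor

Step 1 — Angular frequency: ω = 2π·f = 2π·1440 = 9048 rad/s.
Step 2 — Component impedances:
  Z1: Z = jωL = j·9048·0.198 = 0 + j1791 Ω
  Z2: Z = R = 76.6 Ω
  Z3: Z = R = 487 Ω
Step 3 — With the output port shorted to ground, the output series arm Z2 runs from the junction to ground; the shunt arm Z3 also runs from the junction to ground. They appear in parallel: Z3 || Z2 = 66.19 Ω.
Step 4 — Series with input arm Z1: Z_in = Z1 + (Z3 || Z2) = 66.19 + j1791 Ω = 1793∠87.9° Ω.
Step 5 — Source phasor: V = 75.5∠30.0° V = 65.38 + j37.75 V.
Step 6 — Current: I = V / Z = 0.02239 - j0.03567 A = 0.04212∠-57.9° A.
Step 7 — Complex power: S = V·I* = 0.1174 + j3.178 VA.
Step 8 — Real power: P = Re(S) = 0.1174 W.
Step 9 — Reactive power: Q = Im(S) = 3.178 VAR.
Step 10 — Apparent power: |S| = 3.18 VA.
Step 11 — Power factor: PF = P/|S| = 0.03692 (lagging).

(a) P = 0.1174 W  (b) Q = 3.178 VAR  (c) S = 3.18 VA  (d) PF = 0.03692 (lagging)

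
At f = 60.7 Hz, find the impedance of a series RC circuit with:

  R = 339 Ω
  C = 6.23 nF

Step 1 — Angular frequency: ω = 2π·f = 2π·60.7 = 381.4 rad/s.
Step 2 — Component impedances:
  R: Z = R = 339 Ω
  C: Z = 1/(jωC) = -j/(ω·C) = 0 - j4.209e+05 Ω
Step 3 — Series combination: Z_total = R + C = 339 - j4.209e+05 Ω = 4.209e+05∠-90.0° Ω.

Z = 339 - j4.209e+05 Ω = 4.209e+05∠-90.0° Ω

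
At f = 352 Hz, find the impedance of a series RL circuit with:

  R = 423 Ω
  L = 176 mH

Step 1 — Angular frequency: ω = 2π·f = 2π·352 = 2212 rad/s.
Step 2 — Component impedances:
  R: Z = R = 423 Ω
  L: Z = jωL = j·2212·0.176 = 0 + j389.3 Ω
Step 3 — Series combination: Z_total = R + L = 423 + j389.3 Ω = 574.8∠42.6° Ω.

Z = 423 + j389.3 Ω = 574.8∠42.6° Ω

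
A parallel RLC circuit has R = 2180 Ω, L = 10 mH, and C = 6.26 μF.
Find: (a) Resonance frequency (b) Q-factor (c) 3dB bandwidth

Step 1 — Resonance: ω₀ = 1/√(LC) = 1/√(0.01·6.26e-06) = 3997 rad/s.
Step 2 — f₀ = ω₀/(2π) = 636.1 Hz.
Step 3 — Parallel Q: Q = R/(ω₀L) = 2180/(3997·0.01) = 54.54.
Step 4 — Bandwidth: Δω = ω₀/Q = 73.28 rad/s; BW = Δω/(2π) = 11.66 Hz.

(a) f₀ = 636.1 Hz  (b) Q = 54.54  (c) BW = 11.66 Hz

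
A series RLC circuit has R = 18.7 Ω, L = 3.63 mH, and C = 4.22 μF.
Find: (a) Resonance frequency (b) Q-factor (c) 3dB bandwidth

Step 1 — Resonance condition Im(Z)=0 gives ω₀ = 1/√(LC).
Step 2 — ω₀ = 1/√(0.00363·4.22e-06) = 8080 rad/s.
Step 3 — f₀ = ω₀/(2π) = 1286 Hz.
Step 4 — Series Q: Q = ω₀L/R = 8080·0.00363/18.7 = 1.568.
Step 5 — 3dB bandwidth: Δω = ω₀/Q = 5152 rad/s; BW = Δω/(2π) = 819.9 Hz.

(a) f₀ = 1286 Hz  (b) Q = 1.568  (c) BW = 819.9 Hz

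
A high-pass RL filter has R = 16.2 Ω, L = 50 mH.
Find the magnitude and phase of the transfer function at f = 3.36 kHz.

Step 1 — Angular frequency: ω = 2π·3360 = 2.111e+04 rad/s.
Step 2 — Transfer function: H(jω) = jωL/(R + jωL).
Step 3 — Numerator jωL = j·1056; denominator R + jωL = 16.2 + j1056.
Step 4 — H = 0.9998 + j0.01534.
Step 5 — Magnitude: |H| = 0.9999 (-0.0 dB); phase: φ = 0.9°.

|H| = 0.9999 (-0.0 dB), φ = 0.9°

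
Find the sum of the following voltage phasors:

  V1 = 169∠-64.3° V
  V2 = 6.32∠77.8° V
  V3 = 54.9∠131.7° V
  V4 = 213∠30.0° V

Step 1 — Convert each phasor to rectangular form:
  V1 = 169·(cos(-64.3°) + j·sin(-64.3°)) = 73.29 - j152.3 V
  V2 = 6.32·(cos(77.8°) + j·sin(77.8°)) = 1.336 + j6.177 V
  V3 = 54.9·(cos(131.7°) + j·sin(131.7°)) = -36.52 + j40.99 V
  V4 = 213·(cos(30.0°) + j·sin(30.0°)) = 184.5 + j106.5 V
Step 2 — Sum components: V_total = 222.6 + j1.386 V.
Step 3 — Convert to polar: |V_total| = 222.6 V, ∠V_total = 0.4°.

V_total = 222.6∠0.4° V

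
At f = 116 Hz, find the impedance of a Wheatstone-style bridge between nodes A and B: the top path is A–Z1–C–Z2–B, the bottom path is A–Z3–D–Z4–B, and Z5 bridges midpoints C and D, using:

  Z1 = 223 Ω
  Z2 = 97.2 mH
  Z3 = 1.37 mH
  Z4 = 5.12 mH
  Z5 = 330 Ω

Step 1 — Angular frequency: ω = 2π·f = 2π·116 = 728.8 rad/s.
Step 2 — Component impedances:
  Z1: Z = R = 223 Ω
  Z2: Z = jωL = j·728.8·0.0972 = 0 + j70.84 Ω
  Z3: Z = jωL = j·728.8·0.00137 = 0 + j0.9985 Ω
  Z4: Z = jωL = j·728.8·0.00512 = 0 + j3.732 Ω
  Z5: Z = R = 330 Ω
Step 3 — Bridge requires nodal analysis (the Z5 bridge couples midpoints C and D, so the two paths cannot be reduced to a simple series/parallel combination). Setting node B to ground and injecting 1 A at node A, the 3-node admittance system at A, C, D solves to V_A = Z_AB = 0.1086 + j4.67 Ω = 4.671∠88.7° Ω.

Z = 0.1086 + j4.67 Ω = 4.671∠88.7° Ω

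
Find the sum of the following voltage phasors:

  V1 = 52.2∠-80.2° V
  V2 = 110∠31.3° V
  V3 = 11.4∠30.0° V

Step 1 — Convert each phasor to rectangular form:
  V1 = 52.2·(cos(-80.2°) + j·sin(-80.2°)) = 8.885 - j51.44 V
  V2 = 110·(cos(31.3°) + j·sin(31.3°)) = 93.99 + j57.15 V
  V3 = 11.4·(cos(30.0°) + j·sin(30.0°)) = 9.873 + j5.7 V
Step 2 — Sum components: V_total = 112.7 + j11.41 V.
Step 3 — Convert to polar: |V_total| = 113.3 V, ∠V_total = 5.8°.

V_total = 113.3∠5.8° V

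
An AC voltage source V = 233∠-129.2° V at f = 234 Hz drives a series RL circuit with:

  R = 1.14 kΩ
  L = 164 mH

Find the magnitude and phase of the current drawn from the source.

Step 1 — Angular frequency: ω = 2π·f = 2π·234 = 1470 rad/s.
Step 2 — Component impedances:
  R: Z = R = 1140 Ω
  L: Z = jωL = j·1470·0.164 = 0 + j241.1 Ω
Step 3 — Series combination: Z_total = R + L = 1140 + j241.1 Ω = 1165∠11.9° Ω.
Step 4 — Source phasor: V = 233∠-129.2° V = -147.3 - j180.6 V.
Step 5 — Ohm's law: I = V / Z_total = (-147.3 - j180.6) / (1140 + j241.1) = -0.1557 - j0.1255 A.
Step 6 — Convert to polar: |I| = 0.2 A, ∠I = -141.1°.

I = 0.2∠-141.1° A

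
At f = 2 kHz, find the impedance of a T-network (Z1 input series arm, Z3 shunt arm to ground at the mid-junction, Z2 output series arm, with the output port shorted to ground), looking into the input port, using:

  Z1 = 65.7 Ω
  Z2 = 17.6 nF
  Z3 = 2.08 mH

Step 1 — Angular frequency: ω = 2π·f = 2π·2000 = 1.257e+04 rad/s.
Step 2 — Component impedances:
  Z1: Z = R = 65.7 Ω
  Z2: Z = 1/(jωC) = -j/(ω·C) = 0 - j4521 Ω
  Z3: Z = jωL = j·1.257e+04·0.00208 = 0 + j26.14 Ω
Step 3 — With the output port shorted to ground, the output series arm Z2 runs from the junction to ground; the shunt arm Z3 also runs from the junction to ground. They appear in parallel: Z3 || Z2 = 0 + j26.29 Ω.
Step 4 — Series with input arm Z1: Z_in = Z1 + (Z3 || Z2) = 65.7 + j26.29 Ω = 70.76∠21.8° Ω.

Z = 65.7 + j26.29 Ω = 70.76∠21.8° Ω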